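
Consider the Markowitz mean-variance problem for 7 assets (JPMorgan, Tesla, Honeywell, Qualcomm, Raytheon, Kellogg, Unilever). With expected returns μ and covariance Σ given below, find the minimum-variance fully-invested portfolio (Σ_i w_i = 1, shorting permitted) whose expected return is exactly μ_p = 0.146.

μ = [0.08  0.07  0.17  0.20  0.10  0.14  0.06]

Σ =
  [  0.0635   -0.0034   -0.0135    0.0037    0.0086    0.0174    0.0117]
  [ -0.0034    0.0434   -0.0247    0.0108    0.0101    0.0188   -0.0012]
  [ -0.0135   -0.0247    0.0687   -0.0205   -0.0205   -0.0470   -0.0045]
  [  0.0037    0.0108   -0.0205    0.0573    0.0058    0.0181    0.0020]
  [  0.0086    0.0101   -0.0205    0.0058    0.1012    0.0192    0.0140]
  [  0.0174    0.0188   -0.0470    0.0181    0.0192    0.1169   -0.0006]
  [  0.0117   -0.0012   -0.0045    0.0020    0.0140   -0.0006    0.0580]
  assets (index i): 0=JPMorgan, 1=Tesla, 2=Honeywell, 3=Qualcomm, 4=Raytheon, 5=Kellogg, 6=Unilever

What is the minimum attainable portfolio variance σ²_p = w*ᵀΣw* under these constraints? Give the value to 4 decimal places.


0.0069

x=Σ⁻¹μ = [1.7890  3.6292  7.5942  4.4609  1.1482  2.5264  0.9330]
y=Σ⁻¹𝟙 = [19.8360  41.7241  54.4507  21.2648  8.6076  16.1580  15.6840]
a=μᵀx=3.104876  b=𝟙ᵀx=22.081075  c=𝟙ᵀy=177.725329  D=ac−b²=64.241188
λ₁=(c·0.146−b)/D = (177.725329·0.146−22.081075)/64.241188 = 0.060192
λ₂=(a−b·0.146)/D = (3.104876−22.081075·0.146)/64.241188 = -0.001852
w* = 0.060192·x + -0.001852·y:
  w_0 = 0.060192·1.7890 + -0.001852·19.8360 = 0.0710  (JPMorgan)
  w_1 = 0.060192·3.6292 + -0.001852·41.7241 = 0.1412  (Tesla)
  w_2 = 0.060192·7.5942 + -0.001852·54.4507 = 0.3563  (Honeywell)
  w_3 = 0.060192·4.4609 + -0.001852·21.2648 = 0.2291  (Qualcomm)
  w_4 = 0.060192·1.1482 + -0.001852·8.6076 = 0.0532  (Raytheon)
  w_5 = 0.060192·2.5264 + -0.001852·16.1580 = 0.1222  (Kellogg)
  w_6 = 0.060192·0.9330 + -0.001852·15.6840 = 0.0271  (Unilever)
Σw_i=1.0000  μᵀw=0.1460
σ²=wᵀΣw=λ₁·μ_p+λ₂ = 0.060192·0.146 + -0.001852 = 0.006936 ≈ 0.0069


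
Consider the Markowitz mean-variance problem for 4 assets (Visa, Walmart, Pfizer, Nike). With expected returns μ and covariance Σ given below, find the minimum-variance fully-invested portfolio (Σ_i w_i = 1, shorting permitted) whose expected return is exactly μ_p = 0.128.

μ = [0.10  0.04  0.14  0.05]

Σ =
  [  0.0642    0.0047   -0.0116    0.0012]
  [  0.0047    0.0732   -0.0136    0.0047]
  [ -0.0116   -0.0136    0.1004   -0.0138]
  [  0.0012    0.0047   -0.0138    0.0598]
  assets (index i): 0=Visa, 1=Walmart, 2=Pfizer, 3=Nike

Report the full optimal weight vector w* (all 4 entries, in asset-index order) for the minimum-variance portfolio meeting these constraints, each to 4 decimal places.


g=Σ⁻¹μ = [1.8207  0.6999  1.8610  1.1740]
h=Σ⁻¹𝟙 = [17.1491  14.4043  16.5121  19.0566]
a=μᵀg=0.529302  b=𝟙ᵀg=5.555601  c=𝟙ᵀh=67.122109  D=ac−b²=4.663178
λ₁=(c·0.128−b)/D = (67.122109·0.128−5.555601)/4.663178 = 0.651064
λ₂=(a−b·0.128)/D = (0.529302−5.555601·0.128)/4.663178 = -0.038989
w* = 0.651064·g + -0.038989·h:
  w_0 = 0.651064·1.8207 + -0.038989·17.1491 = 0.5168  (Visa)
  w_1 = 0.651064·0.6999 + -0.038989·14.4043 = -0.1059  (Walmart)
  w_2 = 0.651064·1.8610 + -0.038989·16.5121 = 0.5678  (Pfizer)
  w_3 = 0.651064·1.1740 + -0.038989·19.0566 = 0.0214  (Nike)
Σw_i=1.0000  μᵀw=0.1280
σ²=wᵀΣw=λ₁·μ_p+λ₂ = 0.651064·0.128 + -0.038989 = 0.044347 ≈ 0.0443

0.5168  -0.1059  0.5678  0.0214


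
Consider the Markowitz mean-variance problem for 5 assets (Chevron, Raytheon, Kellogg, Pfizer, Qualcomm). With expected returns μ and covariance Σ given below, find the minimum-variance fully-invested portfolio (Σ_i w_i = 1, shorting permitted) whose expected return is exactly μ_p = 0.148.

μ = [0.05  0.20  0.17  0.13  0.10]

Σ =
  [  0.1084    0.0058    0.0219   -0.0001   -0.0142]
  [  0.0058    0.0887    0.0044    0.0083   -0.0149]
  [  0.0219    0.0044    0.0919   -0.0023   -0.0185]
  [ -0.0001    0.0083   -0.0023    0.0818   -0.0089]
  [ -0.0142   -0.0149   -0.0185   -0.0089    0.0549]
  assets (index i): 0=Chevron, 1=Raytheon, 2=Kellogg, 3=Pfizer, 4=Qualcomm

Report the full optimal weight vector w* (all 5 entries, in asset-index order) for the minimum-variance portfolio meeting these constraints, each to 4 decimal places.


0.0007  0.2613  0.2428  0.1636  0.3315

u=Σ⁻¹μ = [0.3186  2.5684  2.4443  1.8021  3.7168]
v=Σ⁻¹𝟙 = [9.6987  13.8811  14.6793  14.7033  31.8211]
a=μᵀu=1.551095  b=𝟙ᵀu=10.850173  c=𝟙ᵀv=84.783484  D=ac−b²=13.780963
λ₁=(c·0.148−b)/D = (84.783484·0.148−10.850173)/13.780963 = 0.123198
λ₂=(a−b·0.148)/D = (1.551095−10.850173·0.148)/13.780963 = -0.003971
w* = 0.123198·u + -0.003971·v:
  w_0 = 0.123198·0.3186 + -0.003971·9.6987 = 0.0007  (Chevron)
  w_1 = 0.123198·2.5684 + -0.003971·13.8811 = 0.2613  (Raytheon)
  w_2 = 0.123198·2.4443 + -0.003971·14.6793 = 0.2428  (Kellogg)
  w_3 = 0.123198·1.8021 + -0.003971·14.7033 = 0.1636  (Pfizer)
  w_4 = 0.123198·3.7168 + -0.003971·31.8211 = 0.3315  (Qualcomm)
Σw_i=1.0000  μᵀw=0.1480
σ²=wᵀΣw=λ₁·μ_p+λ₂ = 0.123198·0.148 + -0.003971 = 0.014262 ≈ 0.0143


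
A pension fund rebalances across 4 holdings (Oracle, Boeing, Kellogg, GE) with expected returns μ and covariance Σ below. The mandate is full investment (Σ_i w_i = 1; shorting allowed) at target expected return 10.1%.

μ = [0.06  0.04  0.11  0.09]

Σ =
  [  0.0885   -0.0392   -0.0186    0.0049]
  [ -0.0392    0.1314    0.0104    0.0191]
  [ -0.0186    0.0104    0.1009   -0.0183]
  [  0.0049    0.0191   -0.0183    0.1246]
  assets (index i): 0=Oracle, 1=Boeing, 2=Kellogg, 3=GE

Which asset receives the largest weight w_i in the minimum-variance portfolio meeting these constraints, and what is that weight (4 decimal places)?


g=Σ⁻¹μ = [1.1058  0.4038  1.4016  0.8228]
h=Σ⁻¹𝟙 = [18.5959  10.9768  13.5871  7.6073]
a=μᵀg=0.310734  b=𝟙ᵀg=3.734061  c=𝟙ᵀh=50.767069  D=ac−b²=1.831852
λ₁=(c·0.101−b)/D = (50.767069·0.101−3.734061)/1.831852 = 0.760658
λ₂=(a−b·0.101)/D = (0.310734−3.734061·0.101)/1.831852 = -0.036251
w* = 0.760658·g + -0.036251·h:
  w_0 = 0.760658·1.1058 + -0.036251·18.5959 = 0.1671  (Oracle)
  w_1 = 0.760658·0.4038 + -0.036251·10.9768 = -0.0908  (Boeing)
  w_2 = 0.760658·1.4016 + -0.036251·13.5871 = 0.5736  (Kellogg)
  w_3 = 0.760658·0.8228 + -0.036251·7.6073 = 0.3501  (GE)
Σw_i=1.0000  μᵀw=0.1010
σ²=wᵀΣw=λ₁·μ_p+λ₂ = 0.760658·0.101 + -0.036251 = 0.040576 ≈ 0.0406

Kellogg (0.5736)


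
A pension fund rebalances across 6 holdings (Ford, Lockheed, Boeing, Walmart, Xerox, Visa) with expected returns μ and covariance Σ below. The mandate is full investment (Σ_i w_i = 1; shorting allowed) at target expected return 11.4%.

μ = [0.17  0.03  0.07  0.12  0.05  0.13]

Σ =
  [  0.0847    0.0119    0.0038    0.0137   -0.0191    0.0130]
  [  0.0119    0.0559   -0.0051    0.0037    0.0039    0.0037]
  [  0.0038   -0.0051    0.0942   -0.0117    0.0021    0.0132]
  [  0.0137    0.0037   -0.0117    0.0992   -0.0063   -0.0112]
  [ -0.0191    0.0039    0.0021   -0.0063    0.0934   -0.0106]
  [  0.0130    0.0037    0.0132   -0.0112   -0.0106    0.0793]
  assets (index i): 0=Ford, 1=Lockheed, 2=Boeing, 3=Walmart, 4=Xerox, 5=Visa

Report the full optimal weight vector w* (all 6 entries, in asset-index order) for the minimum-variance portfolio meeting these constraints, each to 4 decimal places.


0.2514  0.0318  0.1021  0.1951  0.1849  0.2346

g=Σ⁻¹μ = [1.8004  -0.0649  0.5782  1.2845  1.1600  1.5875]
h=Σ⁻¹𝟙 = [8.6180  14.4482  10.4911  11.8556  13.8254  12.2996]
a=μᵀg=0.763117  b=𝟙ᵀg=6.345777  c=𝟙ᵀh=71.537930  D=ac−b²=14.322898
λ₁=(c·0.114−b)/D = (71.537930·0.114−6.345777)/14.322898 = 0.126339
λ₂=(a−b·0.114)/D = (0.763117−6.345777·0.114)/14.322898 = 0.002772
w* = 0.126339·g + 0.002772·h:
  w_0 = 0.126339·1.8004 + 0.002772·8.6180 = 0.2514  (Ford)
  w_1 = 0.126339·-0.0649 + 0.002772·14.4482 = 0.0318  (Lockheed)
  w_2 = 0.126339·0.5782 + 0.002772·10.4911 = 0.1021  (Boeing)
  w_3 = 0.126339·1.2845 + 0.002772·11.8556 = 0.1951  (Walmart)
  w_4 = 0.126339·1.1600 + 0.002772·13.8254 = 0.1849  (Xerox)
  w_5 = 0.126339·1.5875 + 0.002772·12.2996 = 0.2346  (Visa)
Σw_i=1.0000  μᵀw=0.1140
σ²=wᵀΣw=λ₁·μ_p+λ₂ = 0.126339·0.114 + 0.002772 = 0.017174 ≈ 0.0172


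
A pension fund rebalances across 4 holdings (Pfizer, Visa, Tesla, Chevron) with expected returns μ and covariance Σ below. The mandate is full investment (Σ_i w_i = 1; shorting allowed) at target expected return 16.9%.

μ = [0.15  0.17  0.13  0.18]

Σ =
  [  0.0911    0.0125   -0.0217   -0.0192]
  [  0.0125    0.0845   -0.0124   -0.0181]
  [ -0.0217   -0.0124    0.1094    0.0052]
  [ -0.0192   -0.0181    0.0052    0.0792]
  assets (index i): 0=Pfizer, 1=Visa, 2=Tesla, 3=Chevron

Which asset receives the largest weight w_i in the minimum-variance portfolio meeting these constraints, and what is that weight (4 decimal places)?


Chevron (0.4480)

u=Σ⁻¹μ = [2.4202  2.6352  1.8082  3.3430]
v=Σ⁻¹𝟙 = [16.0302  15.5059  13.1657  19.1916]
a=μᵀu=1.647815  b=𝟙ᵀu=10.206561  c=𝟙ᵀv=63.893404  D=ac−b²=1.110598
λ₁=(c·0.169−b)/D = (63.893404·0.169−10.206561)/1.110598 = 0.532528
λ₂=(a−b·0.169)/D = (1.647815−10.206561·0.169)/1.110598 = -0.069417
w* = 0.532528·u + -0.069417·v:
  w_0 = 0.532528·2.4202 + -0.069417·16.0302 = 0.1761  (Pfizer)
  w_1 = 0.532528·2.6352 + -0.069417·15.5059 = 0.3270  (Visa)
  w_2 = 0.532528·1.8082 + -0.069417·13.1657 = 0.0490  (Tesla)
  w_3 = 0.532528·3.3430 + -0.069417·19.1916 = 0.4480  (Chevron)
Σw_i=1.0000  μᵀw=0.1690
σ²=wᵀΣw=λ₁·μ_p+λ₂ = 0.532528·0.169 + -0.069417 = 0.020580 ≈ 0.0206


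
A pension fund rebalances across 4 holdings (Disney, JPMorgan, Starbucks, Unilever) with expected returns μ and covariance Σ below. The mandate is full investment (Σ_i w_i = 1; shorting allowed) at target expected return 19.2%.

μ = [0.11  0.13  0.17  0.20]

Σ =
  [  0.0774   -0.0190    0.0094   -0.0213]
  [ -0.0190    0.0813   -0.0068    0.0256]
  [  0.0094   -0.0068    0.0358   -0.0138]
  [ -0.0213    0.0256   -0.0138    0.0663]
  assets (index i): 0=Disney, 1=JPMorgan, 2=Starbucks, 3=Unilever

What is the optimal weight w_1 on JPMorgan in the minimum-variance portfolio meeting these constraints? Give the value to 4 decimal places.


-0.1101

p=Σ⁻¹μ = [2.2204  1.2007  6.1458  4.5456]
q=Σ⁻¹𝟙 = [18.1375  12.0433  34.4934  23.4394]
a=μᵀp=2.354241  b=𝟙ᵀp=14.112512  c=𝟙ᵀq=88.113607  D=ac−b²=8.277691
λ₁=(c·0.192−b)/D = (88.113607·0.192−14.112512)/8.277691 = 0.338899
λ₂=(a−b·0.192)/D = (2.354241−14.112512·0.192)/8.277691 = -0.042930
w* = 0.338899·p + -0.042930·q:
  w_0 = 0.338899·2.2204 + -0.042930·18.1375 = -0.0261  (Disney)
  w_1 = 0.338899·1.2007 + -0.042930·12.0433 = -0.1101  (JPMorgan)
  w_2 = 0.338899·6.1458 + -0.042930·34.4934 = 0.6020  (Starbucks)
  w_3 = 0.338899·4.5456 + -0.042930·23.4394 = 0.5342  (Unilever)
Σw_i=1.0000  μᵀw=0.1920
σ²=wᵀΣw=λ₁·μ_p+λ₂ = 0.338899·0.192 + -0.042930 = 0.022139 ≈ 0.0221


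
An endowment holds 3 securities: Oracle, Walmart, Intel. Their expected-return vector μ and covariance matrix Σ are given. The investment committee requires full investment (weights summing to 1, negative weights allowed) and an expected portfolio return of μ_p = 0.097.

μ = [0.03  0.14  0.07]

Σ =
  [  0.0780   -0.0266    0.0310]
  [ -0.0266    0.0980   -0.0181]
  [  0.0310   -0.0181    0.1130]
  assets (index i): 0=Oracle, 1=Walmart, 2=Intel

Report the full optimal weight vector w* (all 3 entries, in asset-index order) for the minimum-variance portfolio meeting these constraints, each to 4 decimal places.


0.2522  0.5298  0.2180

p=Σ⁻¹μ = [0.6999  1.7492  0.7076]
q=Σ⁻¹𝟙 = [15.3250  15.6857  7.1579]
a=μᵀp=0.315427  b=𝟙ᵀp=3.156800  c=𝟙ᵀq=38.168541  D=ac−b²=2.073993
λ₁=(c·0.097−b)/D = (38.168541·0.097−3.156800)/2.073993 = 0.263042
λ₂=(a−b·0.097)/D = (0.315427−3.156800·0.097)/2.073993 = 0.004444
w* = 0.263042·p + 0.004444·q:
  w_0 = 0.263042·0.6999 + 0.004444·15.3250 = 0.2522  (Oracle)
  w_1 = 0.263042·1.7492 + 0.004444·15.6857 = 0.5298  (Walmart)
  w_2 = 0.263042·0.7076 + 0.004444·7.1579 = 0.2180  (Intel)
Σw_i=1.0000  μᵀw=0.0970
σ²=wᵀΣw=λ₁·μ_p+λ₂ = 0.263042·0.097 + 0.004444 = 0.029959 ≈ 0.0300


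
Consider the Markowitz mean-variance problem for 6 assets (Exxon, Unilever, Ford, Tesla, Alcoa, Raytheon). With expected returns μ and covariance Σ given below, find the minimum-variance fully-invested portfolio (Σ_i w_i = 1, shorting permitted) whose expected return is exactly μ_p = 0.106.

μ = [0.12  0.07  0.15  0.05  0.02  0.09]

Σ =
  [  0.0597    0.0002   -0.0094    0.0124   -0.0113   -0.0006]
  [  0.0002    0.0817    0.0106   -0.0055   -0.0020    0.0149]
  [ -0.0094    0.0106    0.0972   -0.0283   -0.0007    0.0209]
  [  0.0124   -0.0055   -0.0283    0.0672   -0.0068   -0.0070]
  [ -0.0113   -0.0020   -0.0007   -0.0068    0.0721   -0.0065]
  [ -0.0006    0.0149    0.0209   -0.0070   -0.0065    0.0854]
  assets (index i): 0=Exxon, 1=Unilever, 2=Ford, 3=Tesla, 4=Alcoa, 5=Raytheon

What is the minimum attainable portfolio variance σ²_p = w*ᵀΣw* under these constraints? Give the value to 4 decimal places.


p=Σ⁻¹μ = [2.1990  0.5894  1.9516  1.3633  0.8459  0.6650]
q=Σ⁻¹𝟙 = [18.5101  10.4141  15.3839  21.8314  20.1315  9.5795]
a=μᵀp=0.742809  b=𝟙ᵀp=7.614125  c=𝟙ᵀq=95.850340  D=ac−b²=13.223632
λ₁=(c·0.106−b)/D = (95.850340·0.106−7.614125)/13.223632 = 0.192535
λ₂=(a−b·0.106)/D = (0.742809−7.614125·0.106)/13.223632 = -0.004862
w* = 0.192535·p + -0.004862·q:
  w_0 = 0.192535·2.1990 + -0.004862·18.5101 = 0.3334  (Exxon)
  w_1 = 0.192535·0.5894 + -0.004862·10.4141 = 0.0629  (Unilever)
  w_2 = 0.192535·1.9516 + -0.004862·15.3839 = 0.3010  (Ford)
  w_3 = 0.192535·1.3633 + -0.004862·21.8314 = 0.1563  (Tesla)
  w_4 = 0.192535·0.8459 + -0.004862·20.1315 = 0.0650  (Alcoa)
  w_5 = 0.192535·0.6650 + -0.004862·9.5795 = 0.0815  (Raytheon)
Σw_i=1.0000  μᵀw=0.1060
σ²=wᵀΣw=λ₁·μ_p+λ₂ = 0.192535·0.106 + -0.004862 = 0.015547 ≈ 0.0155

0.0155


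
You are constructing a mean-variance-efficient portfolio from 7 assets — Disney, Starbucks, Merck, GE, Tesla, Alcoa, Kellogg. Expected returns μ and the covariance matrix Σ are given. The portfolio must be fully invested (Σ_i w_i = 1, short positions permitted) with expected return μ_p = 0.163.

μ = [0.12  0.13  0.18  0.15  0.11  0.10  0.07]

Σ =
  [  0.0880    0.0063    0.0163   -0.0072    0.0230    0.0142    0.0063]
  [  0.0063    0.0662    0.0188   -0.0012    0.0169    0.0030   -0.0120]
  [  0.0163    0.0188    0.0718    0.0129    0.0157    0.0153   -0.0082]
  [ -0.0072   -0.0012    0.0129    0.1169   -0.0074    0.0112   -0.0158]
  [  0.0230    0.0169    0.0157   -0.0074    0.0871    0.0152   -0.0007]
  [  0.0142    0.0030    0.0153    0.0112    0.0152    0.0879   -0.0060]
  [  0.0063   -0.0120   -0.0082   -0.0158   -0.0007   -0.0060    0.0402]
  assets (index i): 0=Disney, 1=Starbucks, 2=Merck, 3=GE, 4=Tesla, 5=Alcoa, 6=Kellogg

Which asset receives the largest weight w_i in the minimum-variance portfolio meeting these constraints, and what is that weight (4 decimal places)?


Merck (0.5621)

g=Σ⁻¹μ = [0.5727  1.8875  1.7398  1.5609  0.4827  0.6197  3.2842]
h=Σ⁻¹𝟙 = [4.2732  17.8892  7.1892  12.7678  5.4333  8.8136  37.4407]
a=μᵀg=1.206353  b=𝟙ᵀg=10.147489  c=𝟙ᵀh=93.807082  D=ac−b²=10.192929
λ₁=(c·0.163−b)/D = (93.807082·0.163−10.147489)/10.192929 = 0.504572
λ₂=(a−b·0.163)/D = (1.206353−10.147489·0.163)/10.192929 = -0.043921
w* = 0.504572·g + -0.043921·h:
  w_0 = 0.504572·0.5727 + -0.043921·4.2732 = 0.1013  (Disney)
  w_1 = 0.504572·1.8875 + -0.043921·17.8892 = 0.1666  (Starbucks)
  w_2 = 0.504572·1.7398 + -0.043921·7.1892 = 0.5621  (Merck)
  w_3 = 0.504572·1.5609 + -0.043921·12.7678 = 0.2268  (GE)
  w_4 = 0.504572·0.4827 + -0.043921·5.4333 = 0.0049  (Tesla)
  w_5 = 0.504572·0.6197 + -0.043921·8.8136 = -0.0744  (Alcoa)
  w_6 = 0.504572·3.2842 + -0.043921·37.4407 = 0.0127  (Kellogg)
Σw_i=1.0000  μᵀw=0.1630
σ²=wᵀΣw=λ₁·μ_p+λ₂ = 0.504572·0.163 + -0.043921 = 0.038324 ≈ 0.0383


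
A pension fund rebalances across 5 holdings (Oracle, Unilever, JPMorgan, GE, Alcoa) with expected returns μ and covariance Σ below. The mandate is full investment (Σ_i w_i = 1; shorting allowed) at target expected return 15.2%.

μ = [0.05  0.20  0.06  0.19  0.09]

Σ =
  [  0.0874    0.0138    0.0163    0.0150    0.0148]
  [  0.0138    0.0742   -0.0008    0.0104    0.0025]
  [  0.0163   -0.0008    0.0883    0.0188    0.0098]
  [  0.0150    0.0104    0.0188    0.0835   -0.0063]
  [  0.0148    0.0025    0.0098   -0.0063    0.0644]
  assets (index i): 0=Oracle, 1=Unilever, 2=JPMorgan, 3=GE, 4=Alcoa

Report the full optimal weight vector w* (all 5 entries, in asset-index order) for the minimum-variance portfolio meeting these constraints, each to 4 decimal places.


0.0057  0.3297  0.0895  0.2865  0.2886

u=Σ⁻¹μ = [-0.4799  2.4319  0.1561  2.1443  1.5994]
v=Σ⁻¹𝟙 = [4.4437  10.9596  7.0874  9.2665  13.9093]
a=μᵀu=1.023115  b=𝟙ᵀu=5.851811  c=𝟙ᵀv=45.666410  D=ac−b²=12.478285
λ₁=(c·0.152−b)/D = (45.666410·0.152−5.851811)/12.478285 = 0.087310
λ₂=(a−b·0.152)/D = (1.023115−5.851811·0.152)/12.478285 = 0.010710
w* = 0.087310·u + 0.010710·v:
  w_0 = 0.087310·-0.4799 + 0.010710·4.4437 = 0.0057  (Oracle)
  w_1 = 0.087310·2.4319 + 0.010710·10.9596 = 0.3297  (Unilever)
  w_2 = 0.087310·0.1561 + 0.010710·7.0874 = 0.0895  (JPMorgan)
  w_3 = 0.087310·2.1443 + 0.010710·9.2665 = 0.2865  (GE)
  w_4 = 0.087310·1.5994 + 0.010710·13.9093 = 0.2886  (Alcoa)
Σw_i=1.0000  μᵀw=0.1520
σ²=wᵀΣw=λ₁·μ_p+λ₂ = 0.087310·0.152 + 0.010710 = 0.023981 ≈ 0.0240


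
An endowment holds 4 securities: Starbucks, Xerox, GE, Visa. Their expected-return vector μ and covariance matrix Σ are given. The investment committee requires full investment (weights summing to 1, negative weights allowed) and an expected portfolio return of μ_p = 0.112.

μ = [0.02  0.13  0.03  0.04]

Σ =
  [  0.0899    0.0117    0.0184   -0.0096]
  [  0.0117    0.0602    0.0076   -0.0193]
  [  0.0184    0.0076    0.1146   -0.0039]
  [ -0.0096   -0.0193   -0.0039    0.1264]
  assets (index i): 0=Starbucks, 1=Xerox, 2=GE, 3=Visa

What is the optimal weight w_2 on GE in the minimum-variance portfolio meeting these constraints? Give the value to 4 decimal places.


p=Σ⁻¹μ = [-0.0407  2.3681  0.1344  0.6791]
q=Σ⁻¹𝟙 = [8.6977  17.7782  6.5415  11.4884]
a=μᵀp=0.338239  b=𝟙ᵀp=3.140897  c=𝟙ᵀq=44.505698  D=ac−b²=5.188307
λ₁=(c·0.112−b)/D = (44.505698·0.112−3.140897)/5.188307 = 0.355365
λ₂=(a−b·0.112)/D = (0.338239−3.140897·0.112)/5.188307 = -0.002610
w* = 0.355365·p + -0.002610·q:
  w_0 = 0.355365·-0.0407 + -0.002610·8.6977 = -0.0372  (Starbucks)
  w_1 = 0.355365·2.3681 + -0.002610·17.7782 = 0.7951  (Xerox)
  w_2 = 0.355365·0.1344 + -0.002610·6.5415 = 0.0307  (GE)
  w_3 = 0.355365·0.6791 + -0.002610·11.4884 = 0.2113  (Visa)
Σw_i=1.0000  μᵀw=0.1120
σ²=wᵀΣw=λ₁·μ_p+λ₂ = 0.355365·0.112 + -0.002610 = 0.037191 ≈ 0.0372

0.0307


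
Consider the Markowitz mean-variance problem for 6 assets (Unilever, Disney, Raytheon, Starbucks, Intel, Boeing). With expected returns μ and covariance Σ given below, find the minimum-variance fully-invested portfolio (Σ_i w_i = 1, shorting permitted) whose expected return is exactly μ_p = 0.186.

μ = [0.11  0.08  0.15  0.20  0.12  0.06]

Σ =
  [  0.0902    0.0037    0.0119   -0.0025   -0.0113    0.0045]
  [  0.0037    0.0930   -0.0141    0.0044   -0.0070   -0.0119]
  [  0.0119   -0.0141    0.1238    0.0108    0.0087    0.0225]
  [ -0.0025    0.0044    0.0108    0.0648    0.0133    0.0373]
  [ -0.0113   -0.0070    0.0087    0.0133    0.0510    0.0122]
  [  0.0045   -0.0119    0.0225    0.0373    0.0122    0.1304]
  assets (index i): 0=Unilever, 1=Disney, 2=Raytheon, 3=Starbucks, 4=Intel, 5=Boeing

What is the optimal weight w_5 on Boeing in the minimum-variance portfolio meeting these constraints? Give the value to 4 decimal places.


-0.2292

p=Σ⁻¹μ = [1.4361  0.8674  0.9002  2.9104  2.0425  -0.6892]
q=Σ⁻¹𝟙 = [12.4296  12.6609  5.6098  8.1099  20.2594  3.2120]
a=μᵀp=1.148222  b=𝟙ᵀp=7.467423  c=𝟙ᵀq=62.281575  D=ac−b²=15.750644
λ₁=(c·0.186−b)/D = (62.281575·0.186−7.467423)/15.750644 = 0.261383
λ₂=(a−b·0.186)/D = (1.148222−7.467423·0.186)/15.750644 = -0.015283
w* = 0.261383·p + -0.015283·q:
  w_0 = 0.261383·1.4361 + -0.015283·12.4296 = 0.1854  (Unilever)
  w_1 = 0.261383·0.8674 + -0.015283·12.6609 = 0.0332  (Disney)
  w_2 = 0.261383·0.9002 + -0.015283·5.6098 = 0.1496  (Raytheon)
  w_3 = 0.261383·2.9104 + -0.015283·8.1099 = 0.6368  (Starbucks)
  w_4 = 0.261383·2.0425 + -0.015283·20.2594 = 0.2243  (Intel)
  w_5 = 0.261383·-0.6892 + -0.015283·3.2120 = -0.2292  (Boeing)
Σw_i=1.0000  μᵀw=0.1860
σ²=wᵀΣw=λ₁·μ_p+λ₂ = 0.261383·0.186 + -0.015283 = 0.033334 ≈ 0.0333


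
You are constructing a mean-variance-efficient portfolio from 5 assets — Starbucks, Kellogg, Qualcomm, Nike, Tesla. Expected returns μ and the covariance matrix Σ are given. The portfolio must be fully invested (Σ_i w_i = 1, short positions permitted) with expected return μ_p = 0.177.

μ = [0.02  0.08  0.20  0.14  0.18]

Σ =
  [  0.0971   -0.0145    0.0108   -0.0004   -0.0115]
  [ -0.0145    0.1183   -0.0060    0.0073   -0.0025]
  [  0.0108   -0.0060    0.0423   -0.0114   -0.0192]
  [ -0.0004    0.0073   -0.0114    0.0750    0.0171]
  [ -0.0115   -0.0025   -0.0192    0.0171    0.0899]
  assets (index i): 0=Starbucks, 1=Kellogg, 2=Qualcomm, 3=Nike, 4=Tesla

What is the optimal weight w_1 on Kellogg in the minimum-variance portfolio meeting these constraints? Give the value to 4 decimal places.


p=Σ⁻¹μ = [-0.0387  0.9534  6.8417  2.1106  3.0835]
q=Σ⁻¹𝟙 = [10.2634  10.9772  34.1492  13.5291  17.4615]
a=μᵀp=2.294343  b=𝟙ᵀp=12.950428  c=𝟙ᵀq=86.380422  D=ac−b²=30.472710
λ₁=(c·0.177−b)/D = (86.380422·0.177−12.950428)/30.472710 = 0.076754
λ₂=(a−b·0.177)/D = (2.294343−12.950428·0.177)/30.472710 = 0.000069
w* = 0.076754·p + 0.000069·q:
  w_0 = 0.076754·-0.0387 + 0.000069·10.2634 = -0.0023  (Starbucks)
  w_1 = 0.076754·0.9534 + 0.000069·10.9772 = 0.0739  (Kellogg)
  w_2 = 0.076754·6.8417 + 0.000069·34.1492 = 0.5275  (Qualcomm)
  w_3 = 0.076754·2.1106 + 0.000069·13.5291 = 0.1629  (Nike)
  w_4 = 0.076754·3.0835 + 0.000069·17.4615 = 0.2379  (Tesla)
Σw_i=1.0000  μᵀw=0.1770
σ²=wᵀΣw=λ₁·μ_p+λ₂ = 0.076754·0.177 + 0.000069 = 0.013655 ≈ 0.0137

0.0739


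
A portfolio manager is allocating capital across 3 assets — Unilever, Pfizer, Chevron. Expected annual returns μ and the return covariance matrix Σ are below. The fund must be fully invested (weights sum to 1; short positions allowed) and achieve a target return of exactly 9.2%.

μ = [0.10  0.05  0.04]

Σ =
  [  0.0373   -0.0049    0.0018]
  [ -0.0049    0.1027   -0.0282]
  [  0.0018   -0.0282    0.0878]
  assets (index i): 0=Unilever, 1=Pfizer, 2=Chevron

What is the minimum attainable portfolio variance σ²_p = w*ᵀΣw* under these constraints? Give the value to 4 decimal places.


g=Σ⁻¹μ = [2.7542  0.7983  0.6555]
h=Σ⁻¹𝟙 = [28.0727  15.4044  15.7617]
a=μᵀg=0.341553  b=𝟙ᵀg=4.207955  c=𝟙ᵀh=59.238768  D=ac−b²=2.526265
λ₁=(c·0.092−b)/D = (59.238768·0.092−4.207955)/2.526265 = 0.491639
λ₂=(a−b·0.092)/D = (0.341553−4.207955·0.092)/2.526265 = -0.018042
w* = 0.491639·g + -0.018042·h:
  w_0 = 0.491639·2.7542 + -0.018042·28.0727 = 0.8476  (Unilever)
  w_1 = 0.491639·0.7983 + -0.018042·15.4044 = 0.1145  (Pfizer)
  w_2 = 0.491639·0.6555 + -0.018042·15.7617 = 0.0379  (Chevron)
Σw_i=1.0000  μᵀw=0.0920
σ²=wᵀΣw=λ₁·μ_p+λ₂ = 0.491639·0.092 + -0.018042 = 0.027189 ≈ 0.0272

0.0272


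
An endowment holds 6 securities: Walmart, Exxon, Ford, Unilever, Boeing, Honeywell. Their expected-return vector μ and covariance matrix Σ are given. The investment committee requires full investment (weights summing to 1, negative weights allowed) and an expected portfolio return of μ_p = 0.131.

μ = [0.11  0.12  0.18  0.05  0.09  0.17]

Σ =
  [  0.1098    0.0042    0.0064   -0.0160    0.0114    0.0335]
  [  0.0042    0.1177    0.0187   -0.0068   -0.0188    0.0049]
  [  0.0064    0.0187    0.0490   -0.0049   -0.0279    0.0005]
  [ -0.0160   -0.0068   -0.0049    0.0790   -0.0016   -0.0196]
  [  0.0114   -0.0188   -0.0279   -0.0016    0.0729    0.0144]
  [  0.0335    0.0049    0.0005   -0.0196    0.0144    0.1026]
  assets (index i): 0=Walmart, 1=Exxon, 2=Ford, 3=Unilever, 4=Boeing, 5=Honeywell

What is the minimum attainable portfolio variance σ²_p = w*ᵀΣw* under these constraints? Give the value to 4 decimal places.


u=Σ⁻¹μ = [0.1204  0.7040  5.3428  1.4583  3.2000  1.3874]
v=Σ⁻¹𝟙 = [4.4539  8.0291  33.9377  18.7740  27.0027  7.5401]
a=μᵀu=1.656206  b=𝟙ᵀu=12.212970  c=𝟙ᵀv=99.737499  D=ac−b²=16.029255
λ₁=(c·0.131−b)/D = (99.737499·0.131−12.212970)/16.029255 = 0.053193
λ₂=(a−b·0.131)/D = (1.656206−12.212970·0.131)/16.029255 = 0.003513
w* = 0.053193·u + 0.003513·v:
  w_0 = 0.053193·0.1204 + 0.003513·4.4539 = 0.0221  (Walmart)
  w_1 = 0.053193·0.7040 + 0.003513·8.0291 = 0.0657  (Exxon)
  w_2 = 0.053193·5.3428 + 0.003513·33.9377 = 0.4034  (Ford)
  w_3 = 0.053193·1.4583 + 0.003513·18.7740 = 0.1435  (Unilever)
  w_4 = 0.053193·3.2000 + 0.003513·27.0027 = 0.2651  (Boeing)
  w_5 = 0.053193·1.3874 + 0.003513·7.5401 = 0.1003  (Honeywell)
Σw_i=1.0000  μᵀw=0.1310
σ²=wᵀΣw=λ₁·μ_p+λ₂ = 0.053193·0.131 + 0.003513 = 0.010481 ≈ 0.0105

0.0105


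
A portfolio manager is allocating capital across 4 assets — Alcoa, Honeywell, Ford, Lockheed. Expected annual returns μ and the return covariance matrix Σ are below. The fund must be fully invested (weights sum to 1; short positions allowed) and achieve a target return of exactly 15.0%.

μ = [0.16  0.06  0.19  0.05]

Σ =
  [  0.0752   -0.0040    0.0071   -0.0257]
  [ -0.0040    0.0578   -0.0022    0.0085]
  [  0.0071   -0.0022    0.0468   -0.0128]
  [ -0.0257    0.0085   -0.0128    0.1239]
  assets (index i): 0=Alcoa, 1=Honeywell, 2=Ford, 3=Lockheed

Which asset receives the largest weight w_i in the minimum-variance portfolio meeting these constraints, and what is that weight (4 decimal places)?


p=Σ⁻¹μ = [2.2145  1.1702  4.1090  1.2071]
q=Σ⁻¹𝟙 = [16.3661  17.4534  23.1682  12.6619]
a=μᵀp=1.265601  b=𝟙ᵀp=8.700827  c=𝟙ᵀq=69.649573  D=ac−b²=12.444193
λ₁=(c·0.150−b)/D = (69.649573·0.150−8.700827)/12.444193 = 0.140355
λ₂=(a−b·0.150)/D = (1.265601−8.700827·0.150)/12.444193 = -0.003176
w* = 0.140355·p + -0.003176·q:
  w_0 = 0.140355·2.2145 + -0.003176·16.3661 = 0.2588  (Alcoa)
  w_1 = 0.140355·1.1702 + -0.003176·17.4534 = 0.1088  (Honeywell)
  w_2 = 0.140355·4.1090 + -0.003176·23.1682 = 0.5031  (Ford)
  w_3 = 0.140355·1.2071 + -0.003176·12.6619 = 0.1292  (Lockheed)
Σw_i=1.0000  μᵀw=0.1500
σ²=wᵀΣw=λ₁·μ_p+λ₂ = 0.140355·0.150 + -0.003176 = 0.017877 ≈ 0.0179

Ford (0.5031)


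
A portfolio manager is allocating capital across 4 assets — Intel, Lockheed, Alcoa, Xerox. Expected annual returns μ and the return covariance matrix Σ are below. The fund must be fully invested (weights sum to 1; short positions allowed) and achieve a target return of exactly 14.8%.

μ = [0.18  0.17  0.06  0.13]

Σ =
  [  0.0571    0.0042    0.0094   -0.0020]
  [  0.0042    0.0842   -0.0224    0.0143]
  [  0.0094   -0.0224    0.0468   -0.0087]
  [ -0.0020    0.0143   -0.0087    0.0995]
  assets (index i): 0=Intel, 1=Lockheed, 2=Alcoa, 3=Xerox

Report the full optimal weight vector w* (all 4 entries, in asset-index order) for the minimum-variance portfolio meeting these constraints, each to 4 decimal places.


0.3907  0.2790  0.1814  0.1489

p=Σ⁻¹μ = [2.6982  2.2168  2.0278  1.2195]
q=Σ⁻¹𝟙 = [11.7960  17.2984  29.2027  10.3547]
a=μᵀp=1.142729  b=𝟙ᵀp=8.162276  c=𝟙ᵀq=68.651780  D=ac−b²=11.827624
λ₁=(c·0.148−b)/D = (68.651780·0.148−8.162276)/11.827624 = 0.168942
λ₂=(a−b·0.148)/D = (1.142729−8.162276·0.148)/11.827624 = -0.005520
w* = 0.168942·p + -0.005520·q:
  w_0 = 0.168942·2.6982 + -0.005520·11.7960 = 0.3907  (Intel)
  w_1 = 0.168942·2.2168 + -0.005520·17.2984 = 0.2790  (Lockheed)
  w_2 = 0.168942·2.0278 + -0.005520·29.2027 = 0.1814  (Alcoa)
  w_3 = 0.168942·1.2195 + -0.005520·10.3547 = 0.1489  (Xerox)
Σw_i=1.0000  μᵀw=0.1480
σ²=wᵀΣw=λ₁·μ_p+λ₂ = 0.168942·0.148 + -0.005520 = 0.019484 ≈ 0.0195


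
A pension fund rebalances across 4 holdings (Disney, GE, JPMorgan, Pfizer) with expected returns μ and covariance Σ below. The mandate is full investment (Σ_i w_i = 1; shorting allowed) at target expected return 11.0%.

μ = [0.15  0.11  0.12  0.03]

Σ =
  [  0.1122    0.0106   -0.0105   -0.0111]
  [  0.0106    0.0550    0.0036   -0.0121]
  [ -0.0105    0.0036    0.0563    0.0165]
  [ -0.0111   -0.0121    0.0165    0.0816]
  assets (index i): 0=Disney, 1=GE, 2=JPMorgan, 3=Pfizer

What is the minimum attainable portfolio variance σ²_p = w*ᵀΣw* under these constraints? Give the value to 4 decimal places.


u=Σ⁻¹μ = [1.4202  1.6640  2.1826  0.3663]
v=Σ⁻¹𝟙 = [9.8677  18.2717  14.5151  13.3716]
a=μᵀu=0.668963  b=𝟙ᵀu=5.633001  c=𝟙ᵀv=56.026072  D=ac−b²=5.748644
λ₁=(c·0.110−b)/D = (56.026072·0.110−5.633001)/5.748644 = 0.092172
λ₂=(a−b·0.110)/D = (0.668963−5.633001·0.110)/5.748644 = 0.008582
w* = 0.092172·u + 0.008582·v:
  w_0 = 0.092172·1.4202 + 0.008582·9.8677 = 0.2156  (Disney)
  w_1 = 0.092172·1.6640 + 0.008582·18.2717 = 0.3102  (GE)
  w_2 = 0.092172·2.1826 + 0.008582·14.5151 = 0.3257  (JPMorgan)
  w_3 = 0.092172·0.3663 + 0.008582·13.3716 = 0.1485  (Pfizer)
Σw_i=1.0000  μᵀw=0.1100
σ²=wᵀΣw=λ₁·μ_p+λ₂ = 0.092172·0.110 + 0.008582 = 0.018721 ≈ 0.0187

0.0187


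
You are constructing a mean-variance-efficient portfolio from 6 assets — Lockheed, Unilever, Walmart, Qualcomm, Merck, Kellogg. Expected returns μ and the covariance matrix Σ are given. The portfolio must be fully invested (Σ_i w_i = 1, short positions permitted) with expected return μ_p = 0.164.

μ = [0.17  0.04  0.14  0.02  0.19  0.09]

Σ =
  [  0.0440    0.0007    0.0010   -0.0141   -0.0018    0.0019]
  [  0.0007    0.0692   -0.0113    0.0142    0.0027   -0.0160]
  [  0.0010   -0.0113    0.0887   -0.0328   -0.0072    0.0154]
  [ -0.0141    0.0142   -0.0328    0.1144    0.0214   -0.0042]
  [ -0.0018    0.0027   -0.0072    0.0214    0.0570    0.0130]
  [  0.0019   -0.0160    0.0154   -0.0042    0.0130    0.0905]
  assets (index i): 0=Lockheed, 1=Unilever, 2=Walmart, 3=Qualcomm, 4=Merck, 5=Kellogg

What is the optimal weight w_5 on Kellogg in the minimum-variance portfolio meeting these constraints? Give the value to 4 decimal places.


x=Σ⁻¹μ = [4.1156  0.6737  2.0661  0.5557  3.4364  0.2078]
y=Σ⁻¹𝟙 = [26.3390  15.9663  17.2304  12.8720  12.8798  9.1347]
a=μᵀx=1.698586  b=𝟙ᵀx=11.055269  c=𝟙ᵀy=94.422209  D=ac−b²=38.165277
λ₁=(c·0.164−b)/D = (94.422209·0.164−11.055269)/38.165277 = 0.116073
λ₂=(a−b·0.164)/D = (1.698586−11.055269·0.164)/38.165277 = -0.003000
w* = 0.116073·x + -0.003000·y:
  w_0 = 0.116073·4.1156 + -0.003000·26.3390 = 0.3987  (Lockheed)
  w_1 = 0.116073·0.6737 + -0.003000·15.9663 = 0.0303  (Unilever)
  w_2 = 0.116073·2.0661 + -0.003000·17.2304 = 0.1881  (Walmart)
  w_3 = 0.116073·0.5557 + -0.003000·12.8720 = 0.0259  (Qualcomm)
  w_4 = 0.116073·3.4364 + -0.003000·12.8798 = 0.3602  (Merck)
  w_5 = 0.116073·0.2078 + -0.003000·9.1347 = -0.0033  (Kellogg)
Σw_i=1.0000  μᵀw=0.1640
σ²=wᵀΣw=λ₁·μ_p+λ₂ = 0.116073·0.164 + -0.003000 = 0.016037 ≈ 0.0160

-0.0033


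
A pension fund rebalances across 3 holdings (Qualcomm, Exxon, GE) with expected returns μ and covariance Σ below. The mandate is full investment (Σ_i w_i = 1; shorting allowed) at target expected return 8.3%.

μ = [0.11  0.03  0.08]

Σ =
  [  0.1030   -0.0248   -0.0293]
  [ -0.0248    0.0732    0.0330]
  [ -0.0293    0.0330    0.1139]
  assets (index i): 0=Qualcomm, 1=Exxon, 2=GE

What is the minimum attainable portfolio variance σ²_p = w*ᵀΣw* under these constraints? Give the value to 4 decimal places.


0.0280

p=Σ⁻¹μ = [1.4497  0.4787  0.9366]
q=Σ⁻¹𝟙 = [15.7675  15.2022  8.4312]
a=μᵀp=0.248751  b=𝟙ᵀp=2.864985  c=𝟙ᵀq=39.400904  D=ac−b²=1.592879
λ₁=(c·0.083−b)/D = (39.400904·0.083−2.864985)/1.592879 = 0.254439
λ₂=(a−b·0.083)/D = (0.248751−2.864985·0.083)/1.592879 = 0.006879
w* = 0.254439·p + 0.006879·q:
  w_0 = 0.254439·1.4497 + 0.006879·15.7675 = 0.4773  (Qualcomm)
  w_1 = 0.254439·0.4787 + 0.006879·15.2022 = 0.2264  (Exxon)
  w_2 = 0.254439·0.9366 + 0.006879·8.4312 = 0.2963  (GE)
Σw_i=1.0000  μᵀw=0.0830
σ²=wᵀΣw=λ₁·μ_p+λ₂ = 0.254439·0.083 + 0.006879 = 0.027997 ≈ 0.0280


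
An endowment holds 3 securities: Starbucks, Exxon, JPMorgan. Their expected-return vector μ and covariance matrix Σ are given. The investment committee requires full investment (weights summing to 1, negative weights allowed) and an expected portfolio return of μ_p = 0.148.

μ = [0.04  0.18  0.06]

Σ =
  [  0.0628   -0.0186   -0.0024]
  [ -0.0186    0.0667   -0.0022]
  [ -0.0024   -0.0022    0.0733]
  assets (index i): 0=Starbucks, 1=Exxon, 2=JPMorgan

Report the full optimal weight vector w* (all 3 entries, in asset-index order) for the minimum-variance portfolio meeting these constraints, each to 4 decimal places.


u=Σ⁻¹μ = [1.6161  3.1812  0.9669]
v=Σ⁻¹𝟙 = [22.9847  21.8985  15.0524]
a=μᵀu=0.695279  b=𝟙ᵀu=5.764261  c=𝟙ᵀv=59.935572  D=ac−b²=8.445234
λ₁=(c·0.148−b)/D = (59.935572·0.148−5.764261)/8.445234 = 0.367805
λ₂=(a−b·0.148)/D = (0.695279−5.764261·0.148)/8.445234 = -0.018689
w* = 0.367805·u + -0.018689·v:
  w_0 = 0.367805·1.6161 + -0.018689·22.9847 = 0.1649  (Starbucks)
  w_1 = 0.367805·3.1812 + -0.018689·21.8985 = 0.7608  (Exxon)
  w_2 = 0.367805·0.9669 + -0.018689·15.0524 = 0.0743  (JPMorgan)
Σw_i=1.0000  μᵀw=0.1480
σ²=wᵀΣw=λ₁·μ_p+λ₂ = 0.367805·0.148 + -0.018689 = 0.035746 ≈ 0.0357

0.1649  0.7608  0.0743


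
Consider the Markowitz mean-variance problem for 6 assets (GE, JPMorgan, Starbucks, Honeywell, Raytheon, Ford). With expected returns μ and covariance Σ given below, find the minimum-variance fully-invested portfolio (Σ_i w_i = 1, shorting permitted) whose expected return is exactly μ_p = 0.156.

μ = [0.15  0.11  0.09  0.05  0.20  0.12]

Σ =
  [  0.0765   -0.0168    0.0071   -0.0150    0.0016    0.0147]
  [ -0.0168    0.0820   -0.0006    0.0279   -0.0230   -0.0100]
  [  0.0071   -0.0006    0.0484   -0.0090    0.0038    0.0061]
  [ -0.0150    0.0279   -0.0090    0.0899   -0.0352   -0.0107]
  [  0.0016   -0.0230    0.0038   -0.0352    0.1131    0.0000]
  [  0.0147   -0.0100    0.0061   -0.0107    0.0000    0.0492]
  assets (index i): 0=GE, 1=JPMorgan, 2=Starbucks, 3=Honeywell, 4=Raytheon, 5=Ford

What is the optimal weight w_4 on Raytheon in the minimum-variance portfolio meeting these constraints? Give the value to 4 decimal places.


0.3522

x=Σ⁻¹μ = [2.1336  2.2656  1.3681  1.6873  2.6781  2.4594]
y=Σ⁻¹𝟙 = [14.2940  16.0319  18.3767  19.7333  17.4239  21.3261]
a=μᵀx=1.607491  b=𝟙ᵀx=12.592087  c=𝟙ᵀy=107.185864  D=ac−b²=13.739672
λ₁=(c·0.156−b)/D = (107.185864·0.156−12.592087)/13.739672 = 0.300510
λ₂=(a−b·0.156)/D = (1.607491−12.592087·0.156)/13.739672 = -0.025974
w* = 0.300510·x + -0.025974·y:
  w_0 = 0.300510·2.1336 + -0.025974·14.2940 = 0.2699  (GE)
  w_1 = 0.300510·2.2656 + -0.025974·16.0319 = 0.2644  (JPMorgan)
  w_2 = 0.300510·1.3681 + -0.025974·18.3767 = -0.0662  (Starbucks)
  w_3 = 0.300510·1.6873 + -0.025974·19.7333 = -0.0055  (Honeywell)
  w_4 = 0.300510·2.6781 + -0.025974·17.4239 = 0.3522  (Raytheon)
  w_5 = 0.300510·2.4594 + -0.025974·21.3261 = 0.1851  (Ford)
Σw_i=1.0000  μᵀw=0.1560
σ²=wᵀΣw=λ₁·μ_p+λ₂ = 0.300510·0.156 + -0.025974 = 0.020906 ≈ 0.0209


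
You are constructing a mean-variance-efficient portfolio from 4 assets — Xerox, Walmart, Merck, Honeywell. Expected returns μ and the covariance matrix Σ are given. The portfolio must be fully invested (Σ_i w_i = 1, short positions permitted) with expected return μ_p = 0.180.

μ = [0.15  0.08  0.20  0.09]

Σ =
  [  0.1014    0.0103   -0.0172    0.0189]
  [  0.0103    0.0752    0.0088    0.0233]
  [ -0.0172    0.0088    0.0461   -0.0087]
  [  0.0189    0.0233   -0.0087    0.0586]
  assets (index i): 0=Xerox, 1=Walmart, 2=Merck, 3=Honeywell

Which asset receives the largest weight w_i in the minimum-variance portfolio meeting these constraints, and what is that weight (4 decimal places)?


Merck (0.6716)

u=Σ⁻¹μ = [2.1236  -0.4544  5.5681  1.8583]
v=Σ⁻¹𝟙 = [11.2879  3.3922  28.3286  16.2812]
a=μᵀu=1.563057  b=𝟙ᵀu=9.095593  c=𝟙ᵀv=59.289915  D=ac−b²=9.943708
λ₁=(c·0.180−b)/D = (59.289915·0.180−9.095593)/9.943708 = 0.158552
λ₂=(a−b·0.180)/D = (1.563057−9.095593·0.180)/9.943708 = -0.007457
w* = 0.158552·u + -0.007457·v:
  w_0 = 0.158552·2.1236 + -0.007457·11.2879 = 0.2525  (Xerox)
  w_1 = 0.158552·-0.4544 + -0.007457·3.3922 = -0.0973  (Walmart)
  w_2 = 0.158552·5.5681 + -0.007457·28.3286 = 0.6716  (Merck)
  w_3 = 0.158552·1.8583 + -0.007457·16.2812 = 0.1732  (Honeywell)
Σw_i=1.0000  μᵀw=0.1800
σ²=wᵀΣw=λ₁·μ_p+λ₂ = 0.158552·0.180 + -0.007457 = 0.021082 ≈ 0.0211


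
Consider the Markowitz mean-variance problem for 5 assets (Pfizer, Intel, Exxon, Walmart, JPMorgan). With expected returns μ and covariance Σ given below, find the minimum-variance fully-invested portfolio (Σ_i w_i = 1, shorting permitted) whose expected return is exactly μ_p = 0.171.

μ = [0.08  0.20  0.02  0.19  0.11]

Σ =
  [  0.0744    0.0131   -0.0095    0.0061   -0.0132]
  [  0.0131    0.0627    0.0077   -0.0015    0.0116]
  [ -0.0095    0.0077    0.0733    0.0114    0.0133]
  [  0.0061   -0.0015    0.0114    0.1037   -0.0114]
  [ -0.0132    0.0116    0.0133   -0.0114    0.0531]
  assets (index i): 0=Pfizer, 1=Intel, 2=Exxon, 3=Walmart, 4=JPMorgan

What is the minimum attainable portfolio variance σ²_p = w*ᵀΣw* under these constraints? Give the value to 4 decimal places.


x=Σ⁻¹μ = [0.7346  2.7475  -0.6699  2.1535  2.2841]
y=Σ⁻¹𝟙 = [16.1831  7.7629  9.5650  10.0520  20.9218]
a=μᵀx=1.255288  b=𝟙ᵀx=7.249815  c=𝟙ᵀy=64.484804  D=ac−b²=28.387167
λ₁=(c·0.171−b)/D = (64.484804·0.171−7.249815)/28.387167 = 0.133056
λ₂=(a−b·0.171)/D = (1.255288−7.249815·0.171)/28.387167 = 0.000548
w* = 0.133056·x + 0.000548·y:
  w_0 = 0.133056·0.7346 + 0.000548·16.1831 = 0.1066  (Pfizer)
  w_1 = 0.133056·2.7475 + 0.000548·7.7629 = 0.3698  (Intel)
  w_2 = 0.133056·-0.6699 + 0.000548·9.5650 = -0.0839  (Exxon)
  w_3 = 0.133056·2.1535 + 0.000548·10.0520 = 0.2920  (Walmart)
  w_4 = 0.133056·2.2841 + 0.000548·20.9218 = 0.3154  (JPMorgan)
Σw_i=1.0000  μᵀw=0.1710
σ²=wᵀΣw=λ₁·μ_p+λ₂ = 0.133056·0.171 + 0.000548 = 0.023301 ≈ 0.0233

0.0233


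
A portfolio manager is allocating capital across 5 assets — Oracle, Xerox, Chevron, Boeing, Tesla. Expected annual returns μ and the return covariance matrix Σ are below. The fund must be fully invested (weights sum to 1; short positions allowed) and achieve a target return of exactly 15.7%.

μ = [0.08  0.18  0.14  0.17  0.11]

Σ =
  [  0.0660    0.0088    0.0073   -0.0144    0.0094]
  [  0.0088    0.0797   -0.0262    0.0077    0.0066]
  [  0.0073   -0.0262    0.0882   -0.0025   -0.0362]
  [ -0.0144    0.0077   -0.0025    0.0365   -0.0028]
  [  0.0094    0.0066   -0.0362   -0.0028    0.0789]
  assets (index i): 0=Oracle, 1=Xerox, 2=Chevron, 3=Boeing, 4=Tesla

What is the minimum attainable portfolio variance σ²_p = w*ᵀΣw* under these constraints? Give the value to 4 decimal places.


u=Σ⁻¹μ = [1.1645  2.5813  3.5734  5.0364  2.8577]
v=Σ⁻¹𝟙 = [14.8461  13.7850  24.2119  33.6967  22.0569]
a=μᵀu=2.228610  b=𝟙ᵀu=15.213353  c=𝟙ᵀv=108.596594  D=ac−b²=10.573389
λ₁=(c·0.157−b)/D = (108.596594·0.157−15.213353)/10.573389 = 0.173673
λ₂=(a−b·0.157)/D = (2.228610−15.213353·0.157)/10.573389 = -0.015122
w* = 0.173673·u + -0.015122·v:
  w_0 = 0.173673·1.1645 + -0.015122·14.8461 = -0.0222  (Oracle)
  w_1 = 0.173673·2.5813 + -0.015122·13.7850 = 0.2399  (Xerox)
  w_2 = 0.173673·3.5734 + -0.015122·24.2119 = 0.2545  (Chevron)
  w_3 = 0.173673·5.0364 + -0.015122·33.6967 = 0.3651  (Boeing)
  w_4 = 0.173673·2.8577 + -0.015122·22.0569 = 0.1628  (Tesla)
Σw_i=1.0000  μᵀw=0.1570
σ²=wᵀΣw=λ₁·μ_p+λ₂ = 0.173673·0.157 + -0.015122 = 0.012145 ≈ 0.0121

0.0121
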